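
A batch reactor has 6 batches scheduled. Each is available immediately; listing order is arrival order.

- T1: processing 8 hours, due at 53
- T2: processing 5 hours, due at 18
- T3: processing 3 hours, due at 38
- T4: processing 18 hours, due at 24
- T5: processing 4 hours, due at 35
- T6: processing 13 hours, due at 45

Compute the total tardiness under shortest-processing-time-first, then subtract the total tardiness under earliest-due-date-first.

SPT (increasing processing time): T3 T5 T2 T1 T6 T4.
T3: 0→3, due 38, tardiness 0
T5: 3→7, due 35, tardiness 0
T2: 7→12, due 18, tardiness 0
T1: 12→20, due 53, tardiness 0
T6: 20→33, due 45, tardiness 0
T4: 33→51, due 24, tardiness 27
Sum = 0+0+0+0+0+27 = 27.
EDD (increasing due date): T2 T4 T5 T3 T6 T1.
T2: 0→5, due 18, tardiness 0
T4: 5→23, due 24, tardiness 0
T5: 23→27, due 35, tardiness 0
T3: 27→30, due 38, tardiness 0
T6: 30→43, due 45, tardiness 0
T1: 43→51, due 53, tardiness 0
Sum = 0+0+0+0+0+0 = 0.
Difference = 27 − 0 = 27.

27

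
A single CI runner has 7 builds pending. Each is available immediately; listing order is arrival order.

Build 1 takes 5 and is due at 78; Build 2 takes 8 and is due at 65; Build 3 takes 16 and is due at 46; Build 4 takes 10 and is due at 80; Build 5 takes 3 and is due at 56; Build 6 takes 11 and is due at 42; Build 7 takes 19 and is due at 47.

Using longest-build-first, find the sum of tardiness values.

LPT (decreasing processing time): Build 7 Build 3 Build 6 Build 4 Build 2 Build 1 Build 5.
Build 7: 0→19, due 47, tardiness 0
Build 3: 19→35, due 46, tardiness 0
Build 6: 35→46, due 42, tardiness 4
Build 4: 46→56, due 80, tardiness 0
Build 2: 56→64, due 65, tardiness 0
Build 1: 64→69, due 78, tardiness 0
Build 5: 69→72, due 56, tardiness 16
Sum = 0+0+4+0+0+0+16 = 20.

20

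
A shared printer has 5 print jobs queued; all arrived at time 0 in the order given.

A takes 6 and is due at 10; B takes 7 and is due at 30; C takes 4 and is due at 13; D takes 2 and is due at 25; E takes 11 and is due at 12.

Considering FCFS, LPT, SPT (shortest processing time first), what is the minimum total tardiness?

20

FIFO (arrival order): A B C D E.
A: 0→6, due 10, tardiness 0
B: 6→13, due 30, tardiness 0
C: 13→17, due 13, tardiness 4
D: 17→19, due 25, tardiness 0
E: 19→30, due 12, tardiness 18
Sum = 0+0+4+0+18 = 22.
LPT (decreasing processing time): E B A C D.
E: 0→11, due 12, tardiness 0
B: 11→18, due 30, tardiness 0
A: 18→24, due 10, tardiness 14
C: 24→28, due 13, tardiness 15
D: 28→30, due 25, tardiness 5
Sum = 0+0+14+15+5 = 34.
SPT (increasing processing time): D C A B E.
D: 0→2, due 25, tardiness 0
C: 2→6, due 13, tardiness 0
A: 6→12, due 10, tardiness 2
B: 12→19, due 30, tardiness 0
E: 19→30, due 12, tardiness 18
Sum = 0+0+2+0+18 = 20.
FIFO 22, LPT 34, SPT 20 → minimum 20.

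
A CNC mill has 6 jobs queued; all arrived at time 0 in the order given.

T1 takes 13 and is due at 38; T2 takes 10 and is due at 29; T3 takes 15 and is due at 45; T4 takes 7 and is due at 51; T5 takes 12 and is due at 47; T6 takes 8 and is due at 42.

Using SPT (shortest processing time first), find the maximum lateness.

20

SPT (increasing processing time): T4 T6 T2 T5 T1 T3.
T4: 0→7, due 51, lateness -44
T6: 7→15, due 42, lateness -27
T2: 15→25, due 29, lateness -4
T5: 25→37, due 47, lateness -10
T1: 37→50, due 38, lateness 12
T3: 50→65, due 45, lateness 20
Maximum = 20.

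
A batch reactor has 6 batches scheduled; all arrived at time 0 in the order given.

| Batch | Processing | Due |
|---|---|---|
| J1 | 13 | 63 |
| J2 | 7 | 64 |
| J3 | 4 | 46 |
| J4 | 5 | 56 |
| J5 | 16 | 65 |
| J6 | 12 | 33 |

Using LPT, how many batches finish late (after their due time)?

2

LPT (decreasing processing time): J5 J1 J6 J2 J4 J3.
J5: 0→16, due 65, tardiness 0
J1: 16→29, due 63, tardiness 0
J6: 29→41, due 33, tardiness 8
J2: 41→48, due 64, tardiness 0
J4: 48→53, due 56, tardiness 0
J3: 53→57, due 46, tardiness 11
Late batches: 2.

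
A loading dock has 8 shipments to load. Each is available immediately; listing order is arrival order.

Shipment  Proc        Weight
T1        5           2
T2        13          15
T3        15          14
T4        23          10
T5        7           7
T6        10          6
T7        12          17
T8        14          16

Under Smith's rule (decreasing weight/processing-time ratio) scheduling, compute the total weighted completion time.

WSPT (decreasing weight/processing-time ratio): T7 T2 T8 T5 T3 T6 T4 T1.
T7: finishes 12, weight 17, w·C = 204
T2: finishes 25, weight 15, w·C = 375
T8: finishes 39, weight 16, w·C = 624
T5: finishes 46, weight 7, w·C = 322
T3: finishes 61, weight 14, w·C = 854
T6: finishes 71, weight 6, w·C = 426
T4: finishes 94, weight 10, w·C = 940
T1: finishes 99, weight 2, w·C = 198
Sum = 204+375+624+322+854+426+940+198 = 3943.

3943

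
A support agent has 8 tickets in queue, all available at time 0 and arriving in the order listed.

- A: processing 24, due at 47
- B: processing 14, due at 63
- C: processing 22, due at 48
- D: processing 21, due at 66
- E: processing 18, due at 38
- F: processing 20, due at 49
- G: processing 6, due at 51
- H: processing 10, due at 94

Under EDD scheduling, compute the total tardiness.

231

EDD (increasing due date): E A C F G B D H.
E: 0→18, due 38, tardiness 0
A: 18→42, due 47, tardiness 0
C: 42→64, due 48, tardiness 16
F: 64→84, due 49, tardiness 35
G: 84→90, due 51, tardiness 39
B: 90→104, due 63, tardiness 41
D: 104→125, due 66, tardiness 59
H: 125→135, due 94, tardiness 41
Sum = 0+0+16+35+39+41+59+41 = 231.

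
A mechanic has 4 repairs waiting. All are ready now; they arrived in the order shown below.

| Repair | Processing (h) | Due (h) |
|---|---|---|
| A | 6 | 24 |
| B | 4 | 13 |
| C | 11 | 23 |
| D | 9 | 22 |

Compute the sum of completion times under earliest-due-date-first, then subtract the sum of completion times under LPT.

EDD (increasing due date): B D C A.
B: 0→4
D: 4→13
C: 13→24
A: 24→30
Sum = 4+13+24+30 = 71.
LPT (decreasing processing time): C D A B.
C: 0→11
D: 11→20
A: 20→26
B: 26→30
Sum = 11+20+26+30 = 87.
Difference = 71 − 87 = -16.

-16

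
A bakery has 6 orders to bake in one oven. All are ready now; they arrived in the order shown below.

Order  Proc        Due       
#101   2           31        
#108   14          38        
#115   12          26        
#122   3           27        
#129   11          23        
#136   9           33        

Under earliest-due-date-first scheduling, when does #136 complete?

37

EDD (increasing due date): #129 #115 #122 #101 #136 #108.
#129: 0→11
#115: 11→23
#122: 23→26
#101: 26→28
#136: 28→37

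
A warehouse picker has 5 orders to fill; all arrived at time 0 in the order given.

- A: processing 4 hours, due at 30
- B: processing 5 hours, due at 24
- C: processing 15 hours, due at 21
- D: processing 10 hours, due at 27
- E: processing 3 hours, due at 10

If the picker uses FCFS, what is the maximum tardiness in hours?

FIFO (arrival order): A B C D E.
A: 0→4, due 30, tardiness 0
B: 4→9, due 24, tardiness 0
C: 9→24, due 21, tardiness 3
D: 24→34, due 27, tardiness 7
E: 34→37, due 10, tardiness 27
Maximum = 27.

27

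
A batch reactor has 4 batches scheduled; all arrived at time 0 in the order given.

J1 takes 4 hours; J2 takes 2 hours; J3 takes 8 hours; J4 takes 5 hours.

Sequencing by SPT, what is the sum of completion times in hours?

38

SPT (increasing processing time): J2 J1 J4 J3.
J2: 0→2
J1: 2→6
J4: 6→11
J3: 11→19
Sum = 2+6+11+19 = 38.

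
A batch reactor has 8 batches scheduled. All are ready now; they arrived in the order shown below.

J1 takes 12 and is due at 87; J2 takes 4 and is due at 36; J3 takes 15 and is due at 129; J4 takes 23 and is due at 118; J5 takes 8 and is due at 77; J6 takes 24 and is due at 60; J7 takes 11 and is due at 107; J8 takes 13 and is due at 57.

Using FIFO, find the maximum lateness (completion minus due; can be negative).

53

FIFO (arrival order): J1 J2 J3 J4 J5 J6 J7 J8.
J1: 0→12, due 87, lateness -75
J2: 12→16, due 36, lateness -20
J3: 16→31, due 129, lateness -98
J4: 31→54, due 118, lateness -64
J5: 54→62, due 77, lateness -15
J6: 62→86, due 60, lateness 26
J7: 86→97, due 107, lateness -10
J8: 97→110, due 57, lateness 53
Maximum = 53.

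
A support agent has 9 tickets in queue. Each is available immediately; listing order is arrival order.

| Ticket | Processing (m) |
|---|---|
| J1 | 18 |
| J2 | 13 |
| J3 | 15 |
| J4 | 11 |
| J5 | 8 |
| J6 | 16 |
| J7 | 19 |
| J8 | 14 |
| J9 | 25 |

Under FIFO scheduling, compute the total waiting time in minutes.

512

FIFO (arrival order): J1 J2 J3 J4 J5 J6 J7 J8 J9.
J1: waits 0, runs 0→18
J2: waits 18, runs 18→31
J3: waits 31, runs 31→46
J4: waits 46, runs 46→57
J5: waits 57, runs 57→65
J6: waits 65, runs 65→81
J7: waits 81, runs 81→100
J8: waits 100, runs 100→114
J9: waits 114, runs 114→139
Sum = 0+18+31+46+57+65+81+100+114 = 512.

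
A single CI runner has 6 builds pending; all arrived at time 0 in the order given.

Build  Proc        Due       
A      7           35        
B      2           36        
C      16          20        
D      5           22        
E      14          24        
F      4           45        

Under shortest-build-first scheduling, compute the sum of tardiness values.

36

SPT (increasing processing time): B F D A E C.
B: 0→2, due 36, tardiness 0
F: 2→6, due 45, tardiness 0
D: 6→11, due 22, tardiness 0
A: 11→18, due 35, tardiness 0
E: 18→32, due 24, tardiness 8
C: 32→48, due 20, tardiness 28
Sum = 0+0+0+0+8+28 = 36.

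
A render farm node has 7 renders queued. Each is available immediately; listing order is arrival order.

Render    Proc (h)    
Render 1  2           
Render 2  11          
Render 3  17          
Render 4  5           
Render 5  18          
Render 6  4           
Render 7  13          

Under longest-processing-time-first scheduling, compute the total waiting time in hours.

292

LPT (decreasing processing time): Render 5 Render 3 Render 7 Render 2 Render 4 Render 6 Render 1.
Render 5: waits 0, runs 0→18
Render 3: waits 18, runs 18→35
Render 7: waits 35, runs 35→48
Render 2: waits 48, runs 48→59
Render 4: waits 59, runs 59→64
Render 6: waits 64, runs 64→68
Render 1: waits 68, runs 68→70
Sum = 0+18+35+48+59+64+68 = 292.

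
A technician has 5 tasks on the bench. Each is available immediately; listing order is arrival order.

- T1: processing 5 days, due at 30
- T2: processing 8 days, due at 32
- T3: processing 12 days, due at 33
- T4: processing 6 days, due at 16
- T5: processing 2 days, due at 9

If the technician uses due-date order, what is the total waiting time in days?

44

EDD (increasing due date): T5 T4 T1 T2 T3.
T5: waits 0, runs 0→2
T4: waits 2, runs 2→8
T1: waits 8, runs 8→13
T2: waits 13, runs 13→21
T3: waits 21, runs 21→33
Sum = 0+2+8+13+21 = 44.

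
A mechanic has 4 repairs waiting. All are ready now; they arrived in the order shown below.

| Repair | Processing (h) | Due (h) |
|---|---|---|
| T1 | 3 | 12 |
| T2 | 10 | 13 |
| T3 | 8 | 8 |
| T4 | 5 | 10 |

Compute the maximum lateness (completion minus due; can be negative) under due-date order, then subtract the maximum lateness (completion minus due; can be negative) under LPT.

EDD (increasing due date): T3 T4 T1 T2.
T3: 0→8, due 8, lateness 0
T4: 8→13, due 10, lateness 3
T1: 13→16, due 12, lateness 4
T2: 16→26, due 13, lateness 13
Maximum = 13.
LPT (decreasing processing time): T2 T3 T4 T1.
T2: 0→10, due 13, lateness -3
T3: 10→18, due 8, lateness 10
T4: 18→23, due 10, lateness 13
T1: 23→26, due 12, lateness 14
Maximum = 14.
Difference = 13 − 14 = -1.

-1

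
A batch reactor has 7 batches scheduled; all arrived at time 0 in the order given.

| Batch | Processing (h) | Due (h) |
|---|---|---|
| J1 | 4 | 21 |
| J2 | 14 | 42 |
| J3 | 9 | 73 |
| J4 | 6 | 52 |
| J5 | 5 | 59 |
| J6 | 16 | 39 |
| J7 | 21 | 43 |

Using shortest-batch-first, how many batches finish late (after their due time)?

2

SPT (increasing processing time): J1 J5 J4 J3 J2 J6 J7.
J1: 0→4, due 21, tardiness 0
J5: 4→9, due 59, tardiness 0
J4: 9→15, due 52, tardiness 0
J3: 15→24, due 73, tardiness 0
J2: 24→38, due 42, tardiness 0
J6: 38→54, due 39, tardiness 15
J7: 54→75, due 43, tardiness 32
Late batches: 2.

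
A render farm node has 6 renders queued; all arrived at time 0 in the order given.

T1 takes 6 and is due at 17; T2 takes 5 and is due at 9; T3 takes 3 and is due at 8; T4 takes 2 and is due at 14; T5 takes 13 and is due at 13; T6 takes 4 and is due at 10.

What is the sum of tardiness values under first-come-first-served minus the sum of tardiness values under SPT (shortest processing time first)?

FIFO (arrival order): T1 T2 T3 T4 T5 T6.
T1: 0→6, due 17, tardiness 0
T2: 6→11, due 9, tardiness 2
T3: 11→14, due 8, tardiness 6
T4: 14→16, due 14, tardiness 2
T5: 16→29, due 13, tardiness 16
T6: 29→33, due 10, tardiness 23
Sum = 0+2+6+2+16+23 = 49.
SPT (increasing processing time): T4 T3 T6 T2 T1 T5.
T4: 0→2, due 14, tardiness 0
T3: 2→5, due 8, tardiness 0
T6: 5→9, due 10, tardiness 0
T2: 9→14, due 9, tardiness 5
T1: 14→20, due 17, tardiness 3
T5: 20→33, due 13, tardiness 20
Sum = 0+0+0+5+3+20 = 28.
Difference = 49 − 28 = 21.

21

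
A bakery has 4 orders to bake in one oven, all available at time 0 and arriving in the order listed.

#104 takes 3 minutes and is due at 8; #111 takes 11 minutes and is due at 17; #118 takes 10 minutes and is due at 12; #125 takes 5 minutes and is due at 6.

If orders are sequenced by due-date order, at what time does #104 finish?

EDD (increasing due date): #125 #104 #118 #111.
#125: 0→5
#104: 5→8

8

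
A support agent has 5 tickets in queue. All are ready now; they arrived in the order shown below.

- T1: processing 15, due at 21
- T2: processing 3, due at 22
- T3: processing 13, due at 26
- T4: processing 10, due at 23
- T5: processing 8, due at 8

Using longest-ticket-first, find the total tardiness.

LPT (decreasing processing time): T1 T3 T4 T5 T2.
T1: 0→15, due 21, tardiness 0
T3: 15→28, due 26, tardiness 2
T4: 28→38, due 23, tardiness 15
T5: 38→46, due 8, tardiness 38
T2: 46→49, due 22, tardiness 27
Sum = 0+2+15+38+27 = 82.

82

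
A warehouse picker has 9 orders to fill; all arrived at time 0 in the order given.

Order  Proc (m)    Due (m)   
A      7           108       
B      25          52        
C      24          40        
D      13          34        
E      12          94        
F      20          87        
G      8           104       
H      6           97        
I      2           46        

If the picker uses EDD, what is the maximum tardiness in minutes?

EDD (increasing due date): D C I B F E H G A.
D: 0→13, due 34, tardiness 0
C: 13→37, due 40, tardiness 0
I: 37→39, due 46, tardiness 0
B: 39→64, due 52, tardiness 12
F: 64→84, due 87, tardiness 0
E: 84→96, due 94, tardiness 2
H: 96→102, due 97, tardiness 5
G: 102→110, due 104, tardiness 6
A: 110→117, due 108, tardiness 9
Maximum = 12.

12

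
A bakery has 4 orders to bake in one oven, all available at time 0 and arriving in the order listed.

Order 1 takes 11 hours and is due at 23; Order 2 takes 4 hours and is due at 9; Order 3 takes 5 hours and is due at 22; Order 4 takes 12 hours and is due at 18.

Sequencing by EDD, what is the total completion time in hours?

73

EDD (increasing due date): Order 2 Order 4 Order 3 Order 1.
Order 2: 0→4
Order 4: 4→16
Order 3: 16→21
Order 1: 21→32
Sum = 4+16+21+32 = 73.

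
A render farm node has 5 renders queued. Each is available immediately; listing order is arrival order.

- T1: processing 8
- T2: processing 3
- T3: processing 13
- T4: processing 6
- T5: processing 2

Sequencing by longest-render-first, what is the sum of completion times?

123

LPT (decreasing processing time): T3 T1 T4 T2 T5.
T3: 0→13
T1: 13→21
T4: 21→27
T2: 27→30
T5: 30→32
Sum = 13+21+27+30+32 = 123.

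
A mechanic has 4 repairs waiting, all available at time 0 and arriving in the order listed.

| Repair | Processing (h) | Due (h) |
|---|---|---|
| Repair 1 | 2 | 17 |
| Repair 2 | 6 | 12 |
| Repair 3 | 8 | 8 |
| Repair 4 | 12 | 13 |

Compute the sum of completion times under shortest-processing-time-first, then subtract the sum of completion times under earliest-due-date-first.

SPT (increasing processing time): Repair 1 Repair 2 Repair 3 Repair 4.
Repair 1: 0→2
Repair 2: 2→8
Repair 3: 8→16
Repair 4: 16→28
Sum = 2+8+16+28 = 54.
EDD (increasing due date): Repair 3 Repair 2 Repair 4 Repair 1.
Repair 3: 0→8
Repair 2: 8→14
Repair 4: 14→26
Repair 1: 26→28
Sum = 8+14+26+28 = 76.
Difference = 54 − 76 = -22.

-22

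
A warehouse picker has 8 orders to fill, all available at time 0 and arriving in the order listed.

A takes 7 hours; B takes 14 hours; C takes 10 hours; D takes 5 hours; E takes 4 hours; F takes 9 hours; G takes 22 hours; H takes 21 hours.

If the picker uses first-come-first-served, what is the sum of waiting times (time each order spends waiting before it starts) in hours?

FIFO (arrival order): A B C D E F G H.
A: waits 0, runs 0→7
B: waits 7, runs 7→21
C: waits 21, runs 21→31
D: waits 31, runs 31→36
E: waits 36, runs 36→40
F: waits 40, runs 40→49
G: waits 49, runs 49→71
H: waits 71, runs 71→92
Sum = 0+7+21+31+36+40+49+71 = 255.

255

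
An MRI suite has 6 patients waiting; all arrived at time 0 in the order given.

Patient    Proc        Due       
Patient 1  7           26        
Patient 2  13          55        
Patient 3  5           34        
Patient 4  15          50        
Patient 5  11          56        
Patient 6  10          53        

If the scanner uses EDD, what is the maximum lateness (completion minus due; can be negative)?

EDD (increasing due date): Patient 1 Patient 3 Patient 4 Patient 6 Patient 2 Patient 5.
Patient 1: 0→7, due 26, lateness -19
Patient 3: 7→12, due 34, lateness -22
Patient 4: 12→27, due 50, lateness -23
Patient 6: 27→37, due 53, lateness -16
Patient 2: 37→50, due 55, lateness -5
Patient 5: 50→61, due 56, lateness 5
Maximum = 5.

5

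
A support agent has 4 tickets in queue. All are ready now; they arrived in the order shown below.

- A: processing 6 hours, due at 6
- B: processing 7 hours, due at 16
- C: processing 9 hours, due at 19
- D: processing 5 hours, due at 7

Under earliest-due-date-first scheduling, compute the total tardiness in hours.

14

EDD (increasing due date): A D B C.
A: 0→6, due 6, tardiness 0
D: 6→11, due 7, tardiness 4
B: 11→18, due 16, tardiness 2
C: 18→27, due 19, tardiness 8
Sum = 0+4+2+8 = 14.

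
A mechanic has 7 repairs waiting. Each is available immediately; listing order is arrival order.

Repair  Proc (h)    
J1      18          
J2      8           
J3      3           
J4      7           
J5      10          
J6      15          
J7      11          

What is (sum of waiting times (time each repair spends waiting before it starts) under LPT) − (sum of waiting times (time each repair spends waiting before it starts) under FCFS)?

64

LPT (decreasing processing time): J1 J6 J7 J5 J2 J4 J3.
J1: waits 0, runs 0→18
J6: waits 18, runs 18→33
J7: waits 33, runs 33→44
J5: waits 44, runs 44→54
J2: waits 54, runs 54→62
J4: waits 62, runs 62→69
J3: waits 69, runs 69→72
Sum = 0+18+33+44+54+62+69 = 280.
FIFO (arrival order): J1 J2 J3 J4 J5 J6 J7.
J1: waits 0, runs 0→18
J2: waits 18, runs 18→26
J3: waits 26, runs 26→29
J4: waits 29, runs 29→36
J5: waits 36, runs 36→46
J6: waits 46, runs 46→61
J7: waits 61, runs 61→72
Sum = 0+18+26+29+36+46+61 = 216.
Difference = 280 − 216 = 64.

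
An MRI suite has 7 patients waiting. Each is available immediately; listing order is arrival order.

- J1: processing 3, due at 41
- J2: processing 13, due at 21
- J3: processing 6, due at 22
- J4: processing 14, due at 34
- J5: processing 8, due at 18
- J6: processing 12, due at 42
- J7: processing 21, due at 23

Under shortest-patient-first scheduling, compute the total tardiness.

SPT (increasing processing time): J1 J3 J5 J6 J2 J4 J7.
J1: 0→3, due 41, tardiness 0
J3: 3→9, due 22, tardiness 0
J5: 9→17, due 18, tardiness 0
J6: 17→29, due 42, tardiness 0
J2: 29→42, due 21, tardiness 21
J4: 42→56, due 34, tardiness 22
J7: 56→77, due 23, tardiness 54
Sum = 0+0+0+0+21+22+54 = 97.

97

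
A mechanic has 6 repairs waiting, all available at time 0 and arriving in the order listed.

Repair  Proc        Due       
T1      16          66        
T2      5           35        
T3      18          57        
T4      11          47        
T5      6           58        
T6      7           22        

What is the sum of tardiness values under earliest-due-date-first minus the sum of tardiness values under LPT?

-58

EDD (increasing due date): T6 T2 T4 T3 T5 T1.
T6: 0→7, due 22, tardiness 0
T2: 7→12, due 35, tardiness 0
T4: 12→23, due 47, tardiness 0
T3: 23→41, due 57, tardiness 0
T5: 41→47, due 58, tardiness 0
T1: 47→63, due 66, tardiness 0
Sum = 0+0+0+0+0+0 = 0.
LPT (decreasing processing time): T3 T1 T4 T6 T5 T2.
T3: 0→18, due 57, tardiness 0
T1: 18→34, due 66, tardiness 0
T4: 34→45, due 47, tardiness 0
T6: 45→52, due 22, tardiness 30
T5: 52→58, due 58, tardiness 0
T2: 58→63, due 35, tardiness 28
Sum = 0+0+0+30+0+28 = 58.
Difference = 0 − 58 = -58.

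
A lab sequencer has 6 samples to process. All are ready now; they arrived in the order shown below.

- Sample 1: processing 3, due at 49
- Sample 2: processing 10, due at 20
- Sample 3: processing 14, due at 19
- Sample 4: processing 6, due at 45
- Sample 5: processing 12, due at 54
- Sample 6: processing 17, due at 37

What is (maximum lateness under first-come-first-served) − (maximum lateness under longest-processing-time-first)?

-8

FIFO (arrival order): Sample 1 Sample 2 Sample 3 Sample 4 Sample 5 Sample 6.
Sample 1: 0→3, due 49, lateness -46
Sample 2: 3→13, due 20, lateness -7
Sample 3: 13→27, due 19, lateness 8
Sample 4: 27→33, due 45, lateness -12
Sample 5: 33→45, due 54, lateness -9
Sample 6: 45→62, due 37, lateness 25
Maximum = 25.
LPT (decreasing processing time): Sample 6 Sample 3 Sample 5 Sample 2 Sample 4 Sample 1.
Sample 6: 0→17, due 37, lateness -20
Sample 3: 17→31, due 19, lateness 12
Sample 5: 31→43, due 54, lateness -11
Sample 2: 43→53, due 20, lateness 33
Sample 4: 53→59, due 45, lateness 14
Sample 1: 59→62, due 49, lateness 13
Maximum = 33.
Difference = 25 − 33 = -8.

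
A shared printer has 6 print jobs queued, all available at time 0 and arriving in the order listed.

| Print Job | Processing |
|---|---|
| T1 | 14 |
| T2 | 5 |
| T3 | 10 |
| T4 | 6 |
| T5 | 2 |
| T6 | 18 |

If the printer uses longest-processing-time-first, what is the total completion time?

LPT (decreasing processing time): T6 T1 T3 T4 T2 T5.
T6: 0→18
T1: 18→32
T3: 32→42
T4: 42→48
T2: 48→53
T5: 53→55
Sum = 18+32+42+48+53+55 = 248.

248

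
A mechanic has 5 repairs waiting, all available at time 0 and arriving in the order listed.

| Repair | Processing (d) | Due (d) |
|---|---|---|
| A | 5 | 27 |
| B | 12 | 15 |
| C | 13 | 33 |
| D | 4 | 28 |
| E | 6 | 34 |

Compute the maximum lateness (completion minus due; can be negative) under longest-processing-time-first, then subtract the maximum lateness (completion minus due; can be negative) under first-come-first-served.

6

LPT (decreasing processing time): C B E A D.
C: 0→13, due 33, lateness -20
B: 13→25, due 15, lateness 10
E: 25→31, due 34, lateness -3
A: 31→36, due 27, lateness 9
D: 36→40, due 28, lateness 12
Maximum = 12.
FIFO (arrival order): A B C D E.
A: 0→5, due 27, lateness -22
B: 5→17, due 15, lateness 2
C: 17→30, due 33, lateness -3
D: 30→34, due 28, lateness 6
E: 34→40, due 34, lateness 6
Maximum = 6.
Difference = 12 − 6 = 6.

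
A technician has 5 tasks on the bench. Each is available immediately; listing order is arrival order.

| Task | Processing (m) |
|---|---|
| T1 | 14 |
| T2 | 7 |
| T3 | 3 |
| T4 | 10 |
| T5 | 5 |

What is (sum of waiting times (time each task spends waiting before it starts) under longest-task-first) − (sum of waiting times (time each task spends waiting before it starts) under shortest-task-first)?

54

LPT (decreasing processing time): T1 T4 T2 T5 T3.
T1: waits 0, runs 0→14
T4: waits 14, runs 14→24
T2: waits 24, runs 24→31
T5: waits 31, runs 31→36
T3: waits 36, runs 36→39
Sum = 0+14+24+31+36 = 105.
SPT (increasing processing time): T3 T5 T2 T4 T1.
T3: waits 0, runs 0→3
T5: waits 3, runs 3→8
T2: waits 8, runs 8→15
T4: waits 15, runs 15→25
T1: waits 25, runs 25→39
Sum = 0+3+8+15+25 = 51.
Difference = 105 − 51 = 54.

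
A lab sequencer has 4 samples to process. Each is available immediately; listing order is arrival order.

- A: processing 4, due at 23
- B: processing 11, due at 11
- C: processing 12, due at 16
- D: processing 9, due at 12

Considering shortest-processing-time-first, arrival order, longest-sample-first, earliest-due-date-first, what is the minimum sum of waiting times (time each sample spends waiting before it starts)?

41

SPT (increasing processing time): A D B C.
A: waits 0, runs 0→4
D: waits 4, runs 4→13
B: waits 13, runs 13→24
C: waits 24, runs 24→36
Sum = 0+4+13+24 = 41.
FIFO (arrival order): A B C D.
A: waits 0, runs 0→4
B: waits 4, runs 4→15
C: waits 15, runs 15→27
D: waits 27, runs 27→36
Sum = 0+4+15+27 = 46.
LPT (decreasing processing time): C B D A.
C: waits 0, runs 0→12
B: waits 12, runs 12→23
D: waits 23, runs 23→32
A: waits 32, runs 32→36
Sum = 0+12+23+32 = 67.
EDD (increasing due date): B D C A.
B: waits 0, runs 0→11
D: waits 11, runs 11→20
C: waits 20, runs 20→32
A: waits 32, runs 32→36
Sum = 0+11+20+32 = 63.
SPT 41, FIFO 46, LPT 67, EDD 63 → minimum 41.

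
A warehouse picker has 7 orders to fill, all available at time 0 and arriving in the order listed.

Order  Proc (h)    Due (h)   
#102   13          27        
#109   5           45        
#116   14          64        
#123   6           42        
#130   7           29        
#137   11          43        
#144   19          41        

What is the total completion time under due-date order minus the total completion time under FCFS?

EDD (increasing due date): #102 #130 #144 #123 #137 #109 #116.
#102: 0→13
#130: 13→20
#144: 20→39
#123: 39→45
#137: 45→56
#109: 56→61
#116: 61→75
Sum = 13+20+39+45+56+61+75 = 309.
FIFO (arrival order): #102 #109 #116 #123 #130 #137 #144.
#102: 0→13
#109: 13→18
#116: 18→32
#123: 32→38
#130: 38→45
#137: 45→56
#144: 56→75
Sum = 13+18+32+38+45+56+75 = 277.
Difference = 309 − 277 = 32.

32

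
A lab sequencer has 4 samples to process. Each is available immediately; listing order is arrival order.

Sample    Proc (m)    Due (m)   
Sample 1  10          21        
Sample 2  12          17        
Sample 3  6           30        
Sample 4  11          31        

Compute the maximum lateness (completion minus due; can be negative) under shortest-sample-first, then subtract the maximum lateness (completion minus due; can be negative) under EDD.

SPT (increasing processing time): Sample 3 Sample 1 Sample 4 Sample 2.
Sample 3: 0→6, due 30, lateness -24
Sample 1: 6→16, due 21, lateness -5
Sample 4: 16→27, due 31, lateness -4
Sample 2: 27→39, due 17, lateness 22
Maximum = 22.
EDD (increasing due date): Sample 2 Sample 1 Sample 3 Sample 4.
Sample 2: 0→12, due 17, lateness -5
Sample 1: 12→22, due 21, lateness 1
Sample 3: 22→28, due 30, lateness -2
Sample 4: 28→39, due 31, lateness 8
Maximum = 8.
Difference = 22 − 8 = 14.

14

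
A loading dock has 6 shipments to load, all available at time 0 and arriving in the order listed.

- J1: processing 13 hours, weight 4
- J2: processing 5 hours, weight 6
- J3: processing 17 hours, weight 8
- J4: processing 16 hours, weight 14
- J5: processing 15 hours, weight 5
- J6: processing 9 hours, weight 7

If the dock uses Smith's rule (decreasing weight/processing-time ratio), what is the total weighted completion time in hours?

WSPT (decreasing weight/processing-time ratio): J2 J4 J6 J3 J5 J1.
J2: finishes 5, weight 6, w·C = 30
J4: finishes 21, weight 14, w·C = 294
J6: finishes 30, weight 7, w·C = 210
J3: finishes 47, weight 8, w·C = 376
J5: finishes 62, weight 5, w·C = 310
J1: finishes 75, weight 4, w·C = 300
Sum = 30+294+210+376+310+300 = 1520.

1520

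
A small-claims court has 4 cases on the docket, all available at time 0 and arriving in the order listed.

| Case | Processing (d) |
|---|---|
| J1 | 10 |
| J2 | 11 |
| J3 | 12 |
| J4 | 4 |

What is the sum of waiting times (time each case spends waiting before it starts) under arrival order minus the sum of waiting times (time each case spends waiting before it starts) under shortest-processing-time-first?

21

FIFO (arrival order): J1 J2 J3 J4.
J1: waits 0, runs 0→10
J2: waits 10, runs 10→21
J3: waits 21, runs 21→33
J4: waits 33, runs 33→37
Sum = 0+10+21+33 = 64.
SPT (increasing processing time): J4 J1 J2 J3.
J4: waits 0, runs 0→4
J1: waits 4, runs 4→14
J2: waits 14, runs 14→25
J3: waits 25, runs 25→37
Sum = 0+4+14+25 = 43.
Difference = 64 − 43 = 21.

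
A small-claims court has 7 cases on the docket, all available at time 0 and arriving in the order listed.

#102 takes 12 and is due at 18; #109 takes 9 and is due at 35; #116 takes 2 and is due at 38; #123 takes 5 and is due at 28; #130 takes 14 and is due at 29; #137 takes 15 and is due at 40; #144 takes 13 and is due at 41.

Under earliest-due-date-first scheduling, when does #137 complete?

EDD (increasing due date): #102 #123 #130 #109 #116 #137 #144.
#102: 0→12
#123: 12→17
#130: 17→31
#109: 31→40
#116: 40→42
#137: 42→57

57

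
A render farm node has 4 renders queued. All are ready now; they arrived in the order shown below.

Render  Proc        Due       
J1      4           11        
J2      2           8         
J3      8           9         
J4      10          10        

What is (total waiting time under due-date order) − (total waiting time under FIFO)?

8

EDD (increasing due date): J2 J3 J4 J1.
J2: waits 0, runs 0→2
J3: waits 2, runs 2→10
J4: waits 10, runs 10→20
J1: waits 20, runs 20→24
Sum = 0+2+10+20 = 32.
FIFO (arrival order): J1 J2 J3 J4.
J1: waits 0, runs 0→4
J2: waits 4, runs 4→6
J3: waits 6, runs 6→14
J4: waits 14, runs 14→24
Sum = 0+4+6+14 = 24.
Difference = 32 − 24 = 8.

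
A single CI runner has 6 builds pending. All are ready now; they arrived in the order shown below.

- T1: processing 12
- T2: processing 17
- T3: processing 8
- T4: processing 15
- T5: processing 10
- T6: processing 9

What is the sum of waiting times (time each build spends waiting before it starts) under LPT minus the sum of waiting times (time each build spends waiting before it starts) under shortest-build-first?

LPT (decreasing processing time): T2 T4 T1 T5 T6 T3.
T2: waits 0, runs 0→17
T4: waits 17, runs 17→32
T1: waits 32, runs 32→44
T5: waits 44, runs 44→54
T6: waits 54, runs 54→63
T3: waits 63, runs 63→71
Sum = 0+17+32+44+54+63 = 210.
SPT (increasing processing time): T3 T6 T5 T1 T4 T2.
T3: waits 0, runs 0→8
T6: waits 8, runs 8→17
T5: waits 17, runs 17→27
T1: waits 27, runs 27→39
T4: waits 39, runs 39→54
T2: waits 54, runs 54→71
Sum = 0+8+17+27+39+54 = 145.
Difference = 210 − 145 = 65.

65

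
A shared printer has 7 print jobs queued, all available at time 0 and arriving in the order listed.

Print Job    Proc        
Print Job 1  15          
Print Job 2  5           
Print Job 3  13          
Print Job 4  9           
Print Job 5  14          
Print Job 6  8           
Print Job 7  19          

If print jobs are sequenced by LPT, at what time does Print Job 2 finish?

83

LPT (decreasing processing time): Print Job 7 Print Job 1 Print Job 5 Print Job 3 Print Job 4 Print Job 6 Print Job 2.
Print Job 7: 0→19
Print Job 1: 19→34
Print Job 5: 34→48
Print Job 3: 48→61
Print Job 4: 61→70
Print Job 6: 70→78
Print Job 2: 78→83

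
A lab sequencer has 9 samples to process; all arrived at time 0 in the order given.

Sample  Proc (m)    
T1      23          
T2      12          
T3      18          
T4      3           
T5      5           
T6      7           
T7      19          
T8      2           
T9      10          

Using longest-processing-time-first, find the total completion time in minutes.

LPT (decreasing processing time): T1 T7 T3 T2 T9 T6 T5 T4 T8.
T1: 0→23
T7: 23→42
T3: 42→60
T2: 60→72
T9: 72→82
T6: 82→89
T5: 89→94
T4: 94→97
T8: 97→99
Sum = 23+42+60+72+82+89+94+97+99 = 658.

658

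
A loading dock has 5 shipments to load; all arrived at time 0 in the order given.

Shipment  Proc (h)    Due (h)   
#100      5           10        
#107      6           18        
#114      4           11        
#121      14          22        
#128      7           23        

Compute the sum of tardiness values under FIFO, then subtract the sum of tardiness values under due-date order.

FIFO (arrival order): #100 #107 #114 #121 #128.
#100: 0→5, due 10, tardiness 0
#107: 5→11, due 18, tardiness 0
#114: 11→15, due 11, tardiness 4
#121: 15→29, due 22, tardiness 7
#128: 29→36, due 23, tardiness 13
Sum = 0+0+4+7+13 = 24.
EDD (increasing due date): #100 #114 #107 #121 #128.
#100: 0→5, due 10, tardiness 0
#114: 5→9, due 11, tardiness 0
#107: 9→15, due 18, tardiness 0
#121: 15→29, due 22, tardiness 7
#128: 29→36, due 23, tardiness 13
Sum = 0+0+0+7+13 = 20.
Difference = 24 − 20 = 4.

4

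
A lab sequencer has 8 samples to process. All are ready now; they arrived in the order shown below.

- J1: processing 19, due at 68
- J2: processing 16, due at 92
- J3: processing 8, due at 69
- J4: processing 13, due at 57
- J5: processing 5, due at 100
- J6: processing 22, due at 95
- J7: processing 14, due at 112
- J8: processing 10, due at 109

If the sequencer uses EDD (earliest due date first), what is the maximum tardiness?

EDD (increasing due date): J4 J1 J3 J2 J6 J5 J8 J7.
J4: 0→13, due 57, tardiness 0
J1: 13→32, due 68, tardiness 0
J3: 32→40, due 69, tardiness 0
J2: 40→56, due 92, tardiness 0
J6: 56→78, due 95, tardiness 0
J5: 78→83, due 100, tardiness 0
J8: 83→93, due 109, tardiness 0
J7: 93→107, due 112, tardiness 0
Maximum = 0.

0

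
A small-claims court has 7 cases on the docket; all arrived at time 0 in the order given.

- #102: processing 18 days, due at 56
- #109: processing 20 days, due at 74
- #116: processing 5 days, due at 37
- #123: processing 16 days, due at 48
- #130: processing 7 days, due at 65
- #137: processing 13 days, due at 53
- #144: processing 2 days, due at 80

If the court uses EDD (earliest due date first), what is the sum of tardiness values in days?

EDD (increasing due date): #116 #123 #137 #102 #130 #109 #144.
#116: 0→5, due 37, tardiness 0
#123: 5→21, due 48, tardiness 0
#137: 21→34, due 53, tardiness 0
#102: 34→52, due 56, tardiness 0
#130: 52→59, due 65, tardiness 0
#109: 59→79, due 74, tardiness 5
#144: 79→81, due 80, tardiness 1
Sum = 0+0+0+0+0+5+1 = 6.

6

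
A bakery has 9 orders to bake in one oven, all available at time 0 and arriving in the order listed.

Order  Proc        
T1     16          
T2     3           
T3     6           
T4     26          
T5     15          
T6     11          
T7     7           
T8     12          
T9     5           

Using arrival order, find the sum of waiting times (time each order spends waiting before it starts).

434

FIFO (arrival order): T1 T2 T3 T4 T5 T6 T7 T8 T9.
T1: waits 0, runs 0→16
T2: waits 16, runs 16→19
T3: waits 19, runs 19→25
T4: waits 25, runs 25→51
T5: waits 51, runs 51→66
T6: waits 66, runs 66→77
T7: waits 77, runs 77→84
T8: waits 84, runs 84→96
T9: waits 96, runs 96→101
Sum = 0+16+19+25+51+66+77+84+96 = 434.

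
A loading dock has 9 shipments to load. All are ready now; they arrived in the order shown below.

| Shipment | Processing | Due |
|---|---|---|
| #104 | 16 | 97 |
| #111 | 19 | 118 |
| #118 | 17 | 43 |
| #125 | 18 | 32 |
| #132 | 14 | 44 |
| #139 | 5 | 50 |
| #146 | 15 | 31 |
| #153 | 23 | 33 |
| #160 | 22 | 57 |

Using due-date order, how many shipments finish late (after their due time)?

8

EDD (increasing due date): #146 #125 #153 #118 #132 #139 #160 #104 #111.
#146: 0→15, due 31, tardiness 0
#125: 15→33, due 32, tardiness 1
#153: 33→56, due 33, tardiness 23
#118: 56→73, due 43, tardiness 30
#132: 73→87, due 44, tardiness 43
#139: 87→92, due 50, tardiness 42
#160: 92→114, due 57, tardiness 57
#104: 114→130, due 97, tardiness 33
#111: 130→149, due 118, tardiness 31
Late shipments: 8.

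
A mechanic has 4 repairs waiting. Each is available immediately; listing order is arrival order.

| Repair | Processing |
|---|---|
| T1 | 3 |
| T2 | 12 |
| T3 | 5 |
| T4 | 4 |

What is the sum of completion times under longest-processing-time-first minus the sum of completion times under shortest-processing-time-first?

28

LPT (decreasing processing time): T2 T3 T4 T1.
T2: 0→12
T3: 12→17
T4: 17→21
T1: 21→24
Sum = 12+17+21+24 = 74.
SPT (increasing processing time): T1 T4 T3 T2.
T1: 0→3
T4: 3→7
T3: 7→12
T2: 12→24
Sum = 3+7+12+24 = 46.
Difference = 74 − 46 = 28.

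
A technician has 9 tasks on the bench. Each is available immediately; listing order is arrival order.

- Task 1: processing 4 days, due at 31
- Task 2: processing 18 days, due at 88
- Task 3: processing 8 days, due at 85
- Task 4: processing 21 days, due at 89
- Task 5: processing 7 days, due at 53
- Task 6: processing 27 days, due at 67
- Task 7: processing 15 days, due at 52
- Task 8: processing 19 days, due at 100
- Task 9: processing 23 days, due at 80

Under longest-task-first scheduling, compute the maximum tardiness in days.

111

LPT (decreasing processing time): Task 6 Task 9 Task 4 Task 8 Task 2 Task 7 Task 3 Task 5 Task 1.
Task 6: 0→27, due 67, tardiness 0
Task 9: 27→50, due 80, tardiness 0
Task 4: 50→71, due 89, tardiness 0
Task 8: 71→90, due 100, tardiness 0
Task 2: 90→108, due 88, tardiness 20
Task 7: 108→123, due 52, tardiness 71
Task 3: 123→131, due 85, tardiness 46
Task 5: 131→138, due 53, tardiness 85
Task 1: 138→142, due 31, tardiness 111
Maximum = 111.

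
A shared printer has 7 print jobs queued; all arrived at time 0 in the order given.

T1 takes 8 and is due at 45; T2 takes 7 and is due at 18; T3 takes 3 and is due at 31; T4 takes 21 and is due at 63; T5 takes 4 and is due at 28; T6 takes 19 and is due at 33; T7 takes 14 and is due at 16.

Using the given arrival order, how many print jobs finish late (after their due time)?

3

FIFO (arrival order): T1 T2 T3 T4 T5 T6 T7.
T1: 0→8, due 45, tardiness 0
T2: 8→15, due 18, tardiness 0
T3: 15→18, due 31, tardiness 0
T4: 18→39, due 63, tardiness 0
T5: 39→43, due 28, tardiness 15
T6: 43→62, due 33, tardiness 29
T7: 62→76, due 16, tardiness 60
Late print jobs: 3.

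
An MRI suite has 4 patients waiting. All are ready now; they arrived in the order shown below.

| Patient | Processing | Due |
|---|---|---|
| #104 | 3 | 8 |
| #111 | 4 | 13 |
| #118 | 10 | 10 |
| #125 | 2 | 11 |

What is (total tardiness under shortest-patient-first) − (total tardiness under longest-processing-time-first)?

SPT (increasing processing time): #125 #104 #111 #118.
#125: 0→2, due 11, tardiness 0
#104: 2→5, due 8, tardiness 0
#111: 5→9, due 13, tardiness 0
#118: 9→19, due 10, tardiness 9
Sum = 0+0+0+9 = 9.
LPT (decreasing processing time): #118 #111 #104 #125.
#118: 0→10, due 10, tardiness 0
#111: 10→14, due 13, tardiness 1
#104: 14→17, due 8, tardiness 9
#125: 17→19, due 11, tardiness 8
Sum = 0+1+9+8 = 18.
Difference = 9 − 18 = -9.

-9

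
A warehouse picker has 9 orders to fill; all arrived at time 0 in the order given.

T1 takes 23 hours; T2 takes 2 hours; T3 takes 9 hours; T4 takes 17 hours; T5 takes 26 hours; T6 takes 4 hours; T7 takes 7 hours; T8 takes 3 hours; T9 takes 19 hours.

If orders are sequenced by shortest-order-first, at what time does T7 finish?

16

SPT (increasing processing time): T2 T8 T6 T7 T3 T4 T9 T1 T5.
T2: 0→2
T8: 2→5
T6: 5→9
T7: 9→16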